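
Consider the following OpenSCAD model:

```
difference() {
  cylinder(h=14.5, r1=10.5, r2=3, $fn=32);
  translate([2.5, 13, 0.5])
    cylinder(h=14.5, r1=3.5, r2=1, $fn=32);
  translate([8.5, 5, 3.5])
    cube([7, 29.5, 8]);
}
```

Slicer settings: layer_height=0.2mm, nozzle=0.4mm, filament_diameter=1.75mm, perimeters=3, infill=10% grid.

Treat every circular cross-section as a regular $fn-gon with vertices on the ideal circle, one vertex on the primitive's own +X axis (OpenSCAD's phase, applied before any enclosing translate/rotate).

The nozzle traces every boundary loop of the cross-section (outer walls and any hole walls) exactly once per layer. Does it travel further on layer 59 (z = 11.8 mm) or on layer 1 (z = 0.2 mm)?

Layer 59 (z = 11.8): the cone (r1=10.5→r2=3) has section circumradius 4.397 here — a regular 32-gon (perimeter = 2·32·4.397·sin(180°/32) = 27.58 mm); the cone at (2.5, 13) contributes a regular 32-gon of circumradius 1.552 (interpolated between r1=3.5 and r2=1 at t=0.779) (perimeter = 2·32·1.552·sin(180°/32) = 9.73 mm); the cube at (8.5, 5) does not reach this height (z outside [3.5, 11.5]); Taking the first minus the rest: starting from the cone, the cone at (2.5, 13) misses the remaining region (no effect) — boundary = 27.58 mm. So its perimeter = 27.58 mm. Layer 1 (z = 0.2): the cone: at t=0.014 of its height the radius interpolates to r₁+(r₂−r₁)t = 10.397, giving a regular 32-gon of that circumradius (perimeter = 2·32·10.397·sin(180°/32) = 65.22 mm); the cone at (2.5, 13) is absent (z outside [0.5, 15]); the cube at (8.5, 5) is absent (z outside [3.5, 11.5]); Subtracting the remaining from the first: none of the subtracted shapes is present at this height, so the cone is unchanged — boundary = 65.22 mm. So its perimeter = 65.22 mm. Layer 1 is larger (65.22 vs 27.58 mm).

layer 1 (z = 0.2 mm)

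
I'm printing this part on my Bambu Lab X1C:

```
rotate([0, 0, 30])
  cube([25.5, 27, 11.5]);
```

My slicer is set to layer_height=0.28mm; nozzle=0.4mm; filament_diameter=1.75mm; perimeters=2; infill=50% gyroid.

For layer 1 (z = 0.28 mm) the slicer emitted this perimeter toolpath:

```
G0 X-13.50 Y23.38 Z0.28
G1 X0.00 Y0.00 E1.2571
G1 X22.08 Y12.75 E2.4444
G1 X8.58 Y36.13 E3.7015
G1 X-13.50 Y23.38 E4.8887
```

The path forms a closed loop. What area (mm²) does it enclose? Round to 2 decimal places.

688.36 mm²

Apply the shoelace formula to the sequence of (X, Y) vertices; enclosed area = 688.36 mm².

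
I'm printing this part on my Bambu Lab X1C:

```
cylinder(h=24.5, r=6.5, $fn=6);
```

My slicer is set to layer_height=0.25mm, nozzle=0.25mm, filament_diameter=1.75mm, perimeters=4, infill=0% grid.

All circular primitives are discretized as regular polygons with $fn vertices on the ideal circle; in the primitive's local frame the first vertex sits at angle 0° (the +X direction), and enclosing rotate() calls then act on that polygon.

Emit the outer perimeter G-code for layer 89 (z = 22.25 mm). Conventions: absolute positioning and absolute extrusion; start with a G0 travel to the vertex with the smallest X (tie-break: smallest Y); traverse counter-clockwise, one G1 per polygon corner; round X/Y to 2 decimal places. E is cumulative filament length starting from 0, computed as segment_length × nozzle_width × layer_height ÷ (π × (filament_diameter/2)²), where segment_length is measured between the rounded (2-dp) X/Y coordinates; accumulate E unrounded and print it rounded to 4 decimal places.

At z = 22.25 mm: the cylinder: section is a regular 6-gon, circumradius r=6.5. The outline is a single polygon with 6 vertices. Extrusion per mm of travel: 0.25 × 0.25 / (π × 0.875²) = 0.025984. Accumulating E over each segment gives final E = 1.0135.

G0 X-6.50 Y0.00 Z22.25
G1 X-3.25 Y-5.63 E0.1689
G1 X3.25 Y-5.63 E0.3378
G1 X6.50 Y0.00 E0.5067
G1 X3.25 Y5.63 E0.6757
G1 X-3.25 Y5.63 E0.8446
G1 X-6.50 Y0.00 E1.0135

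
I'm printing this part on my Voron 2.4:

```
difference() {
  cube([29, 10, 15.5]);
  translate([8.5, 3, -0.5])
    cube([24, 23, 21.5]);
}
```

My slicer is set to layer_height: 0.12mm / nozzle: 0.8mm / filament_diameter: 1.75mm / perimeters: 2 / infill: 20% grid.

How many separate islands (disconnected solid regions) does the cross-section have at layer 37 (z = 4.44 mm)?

At z = 4.44 mm: the 29×10 cube contributes its full rectangle; the 24×23 cube at (8.5, 3) contributes its full rectangle; Taking the first minus the rest: starting from the 29×10 cube, the 24×23 cube at (8.5, 3) partially overlaps it — only the 143.50 mm² overlap (of its 552.00 mm²) is removed, clipping the outline — 1 connected region. Overall, the cross-section is a single solid region. Island count = 1.

1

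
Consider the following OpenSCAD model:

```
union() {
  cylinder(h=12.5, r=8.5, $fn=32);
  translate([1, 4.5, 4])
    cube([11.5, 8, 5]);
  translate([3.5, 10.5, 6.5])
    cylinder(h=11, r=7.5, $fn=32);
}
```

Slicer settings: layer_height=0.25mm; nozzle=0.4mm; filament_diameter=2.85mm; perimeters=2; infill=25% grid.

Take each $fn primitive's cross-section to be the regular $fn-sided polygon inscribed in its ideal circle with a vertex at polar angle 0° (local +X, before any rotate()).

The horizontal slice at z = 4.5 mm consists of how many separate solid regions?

At z = 4.5 mm: the cylinder: section is a regular 32-gon, circumradius r=8.5; the cube at (1, 4.5) (footprint 11.5×8) is included at this height; the cylinder at (3.5, 10.5) does not reach this height (z outside [6.5, 17.5]); Taking the union: the regions partially overlap (shared area 16.18 mm²), so overlapping operands fuse into one piece — 1 connected region. The result has 1 disconnected region.

1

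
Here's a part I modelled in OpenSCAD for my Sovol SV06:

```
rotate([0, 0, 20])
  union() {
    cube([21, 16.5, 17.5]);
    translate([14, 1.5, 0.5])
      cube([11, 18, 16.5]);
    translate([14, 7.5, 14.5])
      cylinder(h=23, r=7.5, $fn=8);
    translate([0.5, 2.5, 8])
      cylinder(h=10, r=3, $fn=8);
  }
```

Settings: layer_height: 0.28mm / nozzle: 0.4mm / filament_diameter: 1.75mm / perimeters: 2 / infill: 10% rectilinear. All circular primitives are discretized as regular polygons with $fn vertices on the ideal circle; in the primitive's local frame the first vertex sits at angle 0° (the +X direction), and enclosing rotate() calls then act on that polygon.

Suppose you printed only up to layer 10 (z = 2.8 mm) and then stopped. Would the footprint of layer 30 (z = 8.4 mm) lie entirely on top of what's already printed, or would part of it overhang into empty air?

part overhangs

Compare the two slices. At z = 2.8: the cube is present — its section is the full 21×16.5 rectangle (area 346.50 mm²); the 11×18 cube at (14, 1.5) contributes its full rectangle (area 198.00 mm²); the cylinder at (14, 7.5) does not reach this height (z outside [14.5, 37.5]); the cylinder at (0.5, 2.5) does not reach this height (z outside [8, 18]); Merging all regions: the regions partially overlap — summed areas 544.50 mm² minus the doubly-counted overlap 105.00 mm² gives 439.50 mm² — area = 439.50 mm²; (whole slice rotated 20° about Z — lengths, areas and connectivity unchanged). At z = 8.4: the cube (footprint 21×16.5) is included at this height (area 346.50 mm²); the 11×18 cube at (14, 1.5) contributes its full rectangle (area 198.00 mm²); the cylinder at (14, 7.5) is absent (z outside [14.5, 37.5]); the r=3 cylinder at (0.5, 2.5) gives a regular 8-gon of circumradius 3 (constant along its height) (area = (8/2)·3.000²·sin(360°/8) = 25.46 mm²); Combining (union): the regions partially overlap — summed areas 569.96 mm² minus the doubly-counted overlap 120.12 mm² gives 449.83 mm² — area = 449.83 mm²; (rotated 20° about Z; rotation is an isometry so areas/perimeters/island counts are preserved). Checking containment: at z = 8.4 the cross-section extends beyond the z = 2.8 cross-section by about 10.33 mm².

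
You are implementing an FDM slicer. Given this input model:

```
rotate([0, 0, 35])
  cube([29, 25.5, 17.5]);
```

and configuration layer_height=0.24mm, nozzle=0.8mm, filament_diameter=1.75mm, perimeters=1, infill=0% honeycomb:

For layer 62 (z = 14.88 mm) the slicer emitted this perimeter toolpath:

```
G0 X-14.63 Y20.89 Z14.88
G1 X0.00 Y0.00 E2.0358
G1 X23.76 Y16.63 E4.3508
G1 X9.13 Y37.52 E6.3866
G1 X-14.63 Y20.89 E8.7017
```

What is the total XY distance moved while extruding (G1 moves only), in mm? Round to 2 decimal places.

109.01 mm

Sum the Euclidean lengths of each G1 segment: total = 109.01 mm.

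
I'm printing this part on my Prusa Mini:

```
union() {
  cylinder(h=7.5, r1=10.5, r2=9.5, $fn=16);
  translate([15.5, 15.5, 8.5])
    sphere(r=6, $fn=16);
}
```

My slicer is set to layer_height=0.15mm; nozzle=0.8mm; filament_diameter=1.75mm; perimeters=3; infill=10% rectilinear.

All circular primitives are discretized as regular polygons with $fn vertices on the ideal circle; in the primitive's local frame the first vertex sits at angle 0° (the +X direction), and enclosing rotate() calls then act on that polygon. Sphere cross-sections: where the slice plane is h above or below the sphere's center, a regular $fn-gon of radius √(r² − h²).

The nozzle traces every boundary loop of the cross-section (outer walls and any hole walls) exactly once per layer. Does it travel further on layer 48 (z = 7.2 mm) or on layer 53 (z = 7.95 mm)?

Layer 48 (z = 7.2): the cone contributes a regular 16-gon of circumradius 9.540 (interpolated between r1=10.5 and r2=9.5 at t=0.960) (perimeter = 2·16·9.540·sin(180°/16) = 59.56 mm); the r=6 sphere at (15.5, 15.5) slices to a regular 16-gon of circumradius 5.857 (√(r²−h²) with h=1.3 from center) (perimeter = 2·16·5.857·sin(180°/16) = 36.57 mm); Combining (union): the 2 present regions are separate (no shared area or edge), so areas and boundary lengths simply add and each stays a separate island — boundary = 96.12 mm. So its perimeter = 96.12 mm. Layer 53 (z = 7.95): the cone is absent (z outside [0, 7.5]); the r=6 sphere at (15.5, 15.5) slices to a regular 16-gon of circumradius 5.975 (√(r²−h²) with h=0.55 from center) (perimeter = 2·16·5.975·sin(180°/16) = 37.30 mm); Merging all regions: only the r=6 sphere at (15.5, 15.5) is present, so the union is just that shape — boundary = 37.30 mm. So its perimeter = 37.30 mm. Layer 48 is larger (96.12 vs 37.30 mm).

layer 48 (z = 7.2 mm)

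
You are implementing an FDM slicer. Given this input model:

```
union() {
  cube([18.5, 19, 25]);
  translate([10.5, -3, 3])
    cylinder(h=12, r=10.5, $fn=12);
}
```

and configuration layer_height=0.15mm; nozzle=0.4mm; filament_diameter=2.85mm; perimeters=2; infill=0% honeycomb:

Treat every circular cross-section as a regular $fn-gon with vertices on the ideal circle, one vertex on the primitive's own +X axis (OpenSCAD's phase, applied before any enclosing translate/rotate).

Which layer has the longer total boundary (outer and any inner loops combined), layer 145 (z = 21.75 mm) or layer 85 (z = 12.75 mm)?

layer 85 (z = 12.75 mm)

Layer 145 (z = 21.75): the cube is present — its section is the full 18.5×19 rectangle (perimeter 75.00 mm); the cylinder at (10.5, -3) is not intersected at this z (z outside [3, 15]); Combining (union): only the 18.5×19 cube is present, so the union is just that shape — boundary = 75.00 mm. So its perimeter = 75.00 mm. Layer 85 (z = 12.75): the cube (footprint 18.5×19) is included at this height (perimeter 75.00 mm); the r=10.5 cylinder at (10.5, -3) gives a regular 12-gon of circumradius 10.5 (constant along its height) (perimeter = 2·12·10.500·sin(180°/12) = 65.22 mm); Merging all regions: the regions partially overlap (shared area 101.05 mm²), so the edge portions inside another operand are dropped and the merged outline is re-measured after clipping — boundary = 96.66 mm. So its perimeter = 96.66 mm. Layer 85 is larger (96.66 vs 75.00 mm).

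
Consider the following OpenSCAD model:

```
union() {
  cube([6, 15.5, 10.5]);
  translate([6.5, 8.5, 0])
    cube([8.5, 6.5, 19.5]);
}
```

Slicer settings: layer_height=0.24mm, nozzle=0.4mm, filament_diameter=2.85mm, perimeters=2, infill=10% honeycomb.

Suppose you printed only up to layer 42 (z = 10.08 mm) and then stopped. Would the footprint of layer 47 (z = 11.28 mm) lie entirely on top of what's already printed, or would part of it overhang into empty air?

entirely on top

Compare the two slices. At z = 10.08: the 6×15.5 cube contributes its full rectangle (area 93.00 mm²); the cube at (6.5, 8.5) is present — its section is the full 8.5×6.5 rectangle (area 55.25 mm²); Combining (union): the 2 present regions are separate (no shared area or edge), so areas and boundary lengths simply add and each stays a separate island — area = 148.25 mm². At z = 11.28: the cube does not reach this height (z outside [0, 10.5]); the cube at (6.5, 8.5) (footprint 8.5×6.5) is included at this height (area 55.25 mm²); Combining (union): only the 8.5×6.5 cube at (6.5, 8.5) is present, so the union is just that shape — area = 55.25 mm². Checking containment: the cross-section at z = 11.28 is a subset of the cross-section at z = 10.08.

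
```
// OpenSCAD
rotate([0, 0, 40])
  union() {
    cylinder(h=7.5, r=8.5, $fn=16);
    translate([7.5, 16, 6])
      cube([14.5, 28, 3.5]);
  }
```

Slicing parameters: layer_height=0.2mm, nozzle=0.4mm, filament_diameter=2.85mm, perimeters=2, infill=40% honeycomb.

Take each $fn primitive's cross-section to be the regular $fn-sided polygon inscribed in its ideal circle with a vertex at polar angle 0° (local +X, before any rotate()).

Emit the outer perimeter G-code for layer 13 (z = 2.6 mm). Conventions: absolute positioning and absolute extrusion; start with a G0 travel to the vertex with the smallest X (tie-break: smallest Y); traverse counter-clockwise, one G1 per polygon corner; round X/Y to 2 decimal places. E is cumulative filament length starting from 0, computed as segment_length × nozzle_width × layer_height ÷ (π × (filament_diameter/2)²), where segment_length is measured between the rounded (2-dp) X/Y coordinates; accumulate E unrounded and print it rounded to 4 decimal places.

At z = 2.6 mm: the cylinder: section is a regular 16-gon, circumradius r=8.5; the cube at (7.5, 16) is not intersected at this z (z outside [6, 9.5]); Taking the union: only the r=8.5 cylinder is present, so the union is just that shape — 1 connected region; (rotated 40° about Z; rotation is an isometry so areas/perimeters/island counts are preserved). The outline is a single polygon with 16 vertices. Extrusion per mm of travel: 0.4 × 0.2 / (π × 1.425²) = 0.012540. Accumulating E over each segment gives final E = 0.6655.

G0 X-8.47 Y0.74 Z2.60
G1 X-8.11 Y-2.56 E0.0416
G1 X-6.51 Y-5.46 E0.0832
G1 X-3.92 Y-7.54 E0.1248
G1 X-0.74 Y-8.47 E0.1664
G1 X2.56 Y-8.11 E0.2080
G1 X5.46 Y-6.51 E0.2495
G1 X7.54 Y-3.92 E0.2912
G1 X8.47 Y-0.74 E0.3327
G1 X8.11 Y2.56 E0.3744
G1 X6.51 Y5.46 E0.4159
G1 X3.92 Y7.54 E0.4576
G1 X0.74 Y8.47 E0.4991
G1 X-2.56 Y8.11 E0.5407
G1 X-5.46 Y6.51 E0.5823
G1 X-7.54 Y3.92 E0.6239
G1 X-8.47 Y0.74 E0.6655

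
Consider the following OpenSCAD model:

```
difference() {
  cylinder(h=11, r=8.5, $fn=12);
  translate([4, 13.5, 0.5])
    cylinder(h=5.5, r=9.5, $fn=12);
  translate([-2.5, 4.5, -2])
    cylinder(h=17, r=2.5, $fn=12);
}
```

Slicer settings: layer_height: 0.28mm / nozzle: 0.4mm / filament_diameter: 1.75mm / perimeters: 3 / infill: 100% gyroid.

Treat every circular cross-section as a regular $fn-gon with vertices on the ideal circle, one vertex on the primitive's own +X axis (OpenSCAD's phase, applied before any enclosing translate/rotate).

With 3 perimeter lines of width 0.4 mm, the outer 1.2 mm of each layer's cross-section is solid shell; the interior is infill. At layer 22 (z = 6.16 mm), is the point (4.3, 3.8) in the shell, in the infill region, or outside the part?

infill

At z = 6.16 mm: the r=8.5 cylinder gives a regular 12-gon of circumradius 8.5 (constant along its height); the cylinder at (4, 13.5) is absent (z outside [0.5, 6]); the r=2.5 cylinder at (-2.5, 4.5) gives a regular 12-gon of circumradius 2.5 (constant along its height); After the difference (first − rest): starting from the r=8.5 cylinder, the r=2.5 cylinder at (-2.5, 4.5) lies wholly inside it (removes its full 18.75 mm² and its 15.53 mm outline becomes a hole wall) — 1 connected region with 1 hole. Overall, the cross-section is one region with 1 hole. The nearest boundary edge runs (4.25, 7.36)→(7.36, 4.25); distance from the point to it = 2.48 mm. The point is inside the cross-section and 2.48 mm from the nearest boundary — more than the 1.2 mm shell width (3 × 0.4), so it's in the infill interior.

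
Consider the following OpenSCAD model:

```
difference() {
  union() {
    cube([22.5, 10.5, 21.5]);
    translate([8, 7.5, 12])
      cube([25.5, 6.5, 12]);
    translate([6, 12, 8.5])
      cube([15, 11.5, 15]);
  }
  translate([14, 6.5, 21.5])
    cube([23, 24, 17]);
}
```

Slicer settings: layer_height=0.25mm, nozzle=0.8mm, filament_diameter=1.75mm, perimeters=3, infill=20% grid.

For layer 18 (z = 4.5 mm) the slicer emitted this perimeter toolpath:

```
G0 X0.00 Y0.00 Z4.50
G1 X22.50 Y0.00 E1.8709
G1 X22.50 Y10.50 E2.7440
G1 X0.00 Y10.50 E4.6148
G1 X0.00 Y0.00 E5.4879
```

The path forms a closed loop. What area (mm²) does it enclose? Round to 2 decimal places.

Apply the shoelace formula to the sequence of (X, Y) vertices; enclosed area = 236.25 mm².

236.25 mm²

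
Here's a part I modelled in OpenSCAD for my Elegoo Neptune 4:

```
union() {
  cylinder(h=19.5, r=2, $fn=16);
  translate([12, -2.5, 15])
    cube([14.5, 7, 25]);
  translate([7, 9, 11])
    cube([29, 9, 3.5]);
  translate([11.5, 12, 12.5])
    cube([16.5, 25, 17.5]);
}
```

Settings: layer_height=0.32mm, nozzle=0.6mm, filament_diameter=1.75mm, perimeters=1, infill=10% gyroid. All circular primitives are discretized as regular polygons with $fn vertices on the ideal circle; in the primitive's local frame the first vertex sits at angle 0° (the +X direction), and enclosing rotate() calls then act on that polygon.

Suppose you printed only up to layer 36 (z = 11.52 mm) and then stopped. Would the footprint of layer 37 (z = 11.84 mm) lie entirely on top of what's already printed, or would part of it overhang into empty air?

Compare the two slices. At z = 11.52: the r=2 cylinder contributes a regular 16-gon of circumradius 2 (area = (16/2)·2.000²·sin(360°/16) = 12.25 mm²); the cube at (12, -2.5) does not reach this height (z outside [15, 40]); the cube at (7, 9) is present — its section is the full 29×9 rectangle (area 261.00 mm²); the cube at (11.5, 12) does not reach this height (z outside [12.5, 30]); Combining (union): the 2 present regions are separate (no shared area or edge), so areas and boundary lengths simply add and each stays a separate island — area = 273.25 mm². At z = 11.84: the r=2 cylinder contributes a regular 16-gon of circumradius 2 (area = (16/2)·2.000²·sin(360°/16) = 12.25 mm²); the cube at (12, -2.5) does not reach this height (z outside [15, 40]); the cube at (7, 9) (footprint 29×9) is included at this height (area 261.00 mm²); the cube at (11.5, 12) is absent (z outside [12.5, 30]); Taking the union: the 2 present regions are separate (no shared area or edge), so areas and boundary lengths simply add and each stays a separate island — area = 273.25 mm². Checking containment: the cross-section at z = 11.84 is a subset of the cross-section at z = 11.52.

entirely on top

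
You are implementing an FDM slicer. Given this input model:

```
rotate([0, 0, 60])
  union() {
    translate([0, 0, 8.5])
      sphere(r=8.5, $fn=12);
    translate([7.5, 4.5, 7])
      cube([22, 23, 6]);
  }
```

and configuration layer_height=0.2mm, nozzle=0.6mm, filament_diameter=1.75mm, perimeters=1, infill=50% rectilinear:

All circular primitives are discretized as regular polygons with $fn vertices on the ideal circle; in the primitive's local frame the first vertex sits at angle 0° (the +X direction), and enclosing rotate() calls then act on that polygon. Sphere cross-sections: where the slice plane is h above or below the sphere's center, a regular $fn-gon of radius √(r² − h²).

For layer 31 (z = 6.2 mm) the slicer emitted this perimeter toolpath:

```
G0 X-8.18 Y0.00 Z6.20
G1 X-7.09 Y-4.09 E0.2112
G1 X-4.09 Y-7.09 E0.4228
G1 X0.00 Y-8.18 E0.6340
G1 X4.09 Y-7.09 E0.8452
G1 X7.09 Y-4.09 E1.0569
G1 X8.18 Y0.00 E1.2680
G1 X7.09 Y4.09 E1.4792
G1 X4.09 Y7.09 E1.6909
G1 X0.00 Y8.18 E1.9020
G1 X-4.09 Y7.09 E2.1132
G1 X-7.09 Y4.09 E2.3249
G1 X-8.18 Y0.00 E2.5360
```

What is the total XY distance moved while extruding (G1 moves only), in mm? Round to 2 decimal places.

Sum the Euclidean lengths of each G1 segment: total = 50.83 mm.

50.83 mm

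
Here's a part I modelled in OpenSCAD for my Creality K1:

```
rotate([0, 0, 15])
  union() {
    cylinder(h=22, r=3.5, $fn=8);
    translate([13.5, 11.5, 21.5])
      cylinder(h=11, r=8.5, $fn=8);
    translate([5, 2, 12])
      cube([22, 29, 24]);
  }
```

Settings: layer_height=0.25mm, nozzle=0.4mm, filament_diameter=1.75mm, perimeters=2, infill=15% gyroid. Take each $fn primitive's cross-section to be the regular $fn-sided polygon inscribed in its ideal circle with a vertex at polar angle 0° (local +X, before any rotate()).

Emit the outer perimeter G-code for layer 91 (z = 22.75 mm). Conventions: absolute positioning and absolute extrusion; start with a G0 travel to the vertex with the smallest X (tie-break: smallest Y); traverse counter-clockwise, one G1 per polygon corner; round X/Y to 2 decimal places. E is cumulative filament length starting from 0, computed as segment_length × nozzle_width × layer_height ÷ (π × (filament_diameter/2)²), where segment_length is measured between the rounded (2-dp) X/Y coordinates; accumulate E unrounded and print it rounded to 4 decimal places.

At z = 22.75 mm: the cylinder does not reach this height (z outside [0, 22]); the cylinder at (13.5, 11.5): section is a regular 8-gon, circumradius r=8.5; the cube at (5, 2) (footprint 22×29) is included at this height; Merging all regions: the r=8.5 cylinder at (13.5, 11.5) lies entirely inside the 22×29 cube at (5, 2), so the union is just the 22×29 cube at (5, 2) — 1 connected region; (rotated 15° about Z; rotation is an isometry so areas/perimeters/island counts are preserved). The outline is a single polygon with 4 vertices. Extrusion per mm of travel: 0.4 × 0.25 / (π × 0.875²) = 0.041575. Accumulating E over each segment gives final E = 4.2403.

G0 X-3.19 Y31.24 Z22.75
G1 X4.31 Y3.23 E1.2055
G1 X25.56 Y8.92 E2.1201
G1 X18.06 Y36.93 E3.3257
G1 X-3.19 Y31.24 E4.2403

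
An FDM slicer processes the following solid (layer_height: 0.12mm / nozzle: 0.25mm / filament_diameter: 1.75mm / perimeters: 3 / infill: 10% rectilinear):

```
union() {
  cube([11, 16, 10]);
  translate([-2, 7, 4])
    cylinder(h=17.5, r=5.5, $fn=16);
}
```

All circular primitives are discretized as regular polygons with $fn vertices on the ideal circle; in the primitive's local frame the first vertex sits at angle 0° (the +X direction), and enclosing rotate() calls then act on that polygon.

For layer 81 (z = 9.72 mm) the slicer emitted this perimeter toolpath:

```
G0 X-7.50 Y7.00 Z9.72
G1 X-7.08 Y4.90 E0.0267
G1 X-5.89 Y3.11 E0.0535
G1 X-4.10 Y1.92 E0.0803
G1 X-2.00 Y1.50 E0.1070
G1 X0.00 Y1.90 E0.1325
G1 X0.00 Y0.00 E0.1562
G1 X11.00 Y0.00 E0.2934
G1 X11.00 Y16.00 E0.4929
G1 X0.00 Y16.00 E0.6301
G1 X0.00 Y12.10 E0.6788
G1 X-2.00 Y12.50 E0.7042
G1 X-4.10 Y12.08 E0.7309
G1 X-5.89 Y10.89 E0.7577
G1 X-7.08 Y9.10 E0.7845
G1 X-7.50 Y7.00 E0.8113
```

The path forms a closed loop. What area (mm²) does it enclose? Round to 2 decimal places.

243.48 mm²

Apply the shoelace formula to the sequence of (X, Y) vertices; enclosed area = 243.48 mm².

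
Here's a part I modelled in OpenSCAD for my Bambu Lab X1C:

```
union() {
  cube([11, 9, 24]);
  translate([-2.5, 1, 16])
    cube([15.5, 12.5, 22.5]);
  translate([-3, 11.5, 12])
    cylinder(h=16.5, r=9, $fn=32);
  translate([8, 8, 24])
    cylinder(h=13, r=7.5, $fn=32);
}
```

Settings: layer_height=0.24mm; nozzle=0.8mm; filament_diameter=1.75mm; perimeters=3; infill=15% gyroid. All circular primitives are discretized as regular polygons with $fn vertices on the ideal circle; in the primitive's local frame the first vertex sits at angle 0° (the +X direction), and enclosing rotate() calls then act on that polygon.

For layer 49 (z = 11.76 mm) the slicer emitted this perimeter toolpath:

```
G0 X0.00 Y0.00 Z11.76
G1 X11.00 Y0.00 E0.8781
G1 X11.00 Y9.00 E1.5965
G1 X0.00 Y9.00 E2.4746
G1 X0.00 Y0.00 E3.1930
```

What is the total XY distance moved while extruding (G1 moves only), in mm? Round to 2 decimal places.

40.00 mm

Sum the Euclidean lengths of each G1 segment: total = 40.00 mm.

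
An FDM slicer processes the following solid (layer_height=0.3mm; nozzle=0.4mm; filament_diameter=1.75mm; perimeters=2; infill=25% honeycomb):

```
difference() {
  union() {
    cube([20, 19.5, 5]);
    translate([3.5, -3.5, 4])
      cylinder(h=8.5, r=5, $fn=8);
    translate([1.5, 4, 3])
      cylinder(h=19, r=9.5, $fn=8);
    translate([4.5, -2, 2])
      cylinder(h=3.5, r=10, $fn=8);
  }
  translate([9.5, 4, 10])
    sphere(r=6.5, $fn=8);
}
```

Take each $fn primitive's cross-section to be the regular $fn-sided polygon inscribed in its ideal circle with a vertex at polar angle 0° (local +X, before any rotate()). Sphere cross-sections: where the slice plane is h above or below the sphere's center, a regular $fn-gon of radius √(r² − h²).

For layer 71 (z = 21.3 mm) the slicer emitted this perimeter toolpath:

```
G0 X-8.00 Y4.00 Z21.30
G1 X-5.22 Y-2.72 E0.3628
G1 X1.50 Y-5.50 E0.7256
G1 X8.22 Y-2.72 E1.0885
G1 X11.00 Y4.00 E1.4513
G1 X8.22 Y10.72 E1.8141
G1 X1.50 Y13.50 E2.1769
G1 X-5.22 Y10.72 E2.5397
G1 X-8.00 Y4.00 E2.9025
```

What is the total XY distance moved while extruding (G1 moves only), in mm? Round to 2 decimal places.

58.18 mm

Sum the Euclidean lengths of each G1 segment: total = 58.18 mm.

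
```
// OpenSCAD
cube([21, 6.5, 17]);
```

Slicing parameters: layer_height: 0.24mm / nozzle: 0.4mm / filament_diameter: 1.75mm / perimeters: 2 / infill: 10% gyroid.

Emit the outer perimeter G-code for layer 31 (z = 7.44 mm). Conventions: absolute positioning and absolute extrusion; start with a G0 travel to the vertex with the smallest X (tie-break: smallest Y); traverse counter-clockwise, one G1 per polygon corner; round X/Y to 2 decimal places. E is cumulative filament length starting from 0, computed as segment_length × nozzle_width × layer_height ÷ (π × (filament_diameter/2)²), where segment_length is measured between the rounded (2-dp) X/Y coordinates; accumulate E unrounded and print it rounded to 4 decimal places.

At z = 7.44 mm: the 21×6.5 cube contributes its full rectangle. The outline is a single polygon with 4 vertices. Extrusion per mm of travel: 0.4 × 0.24 / (π × 0.875²) = 0.039912. Accumulating E over each segment gives final E = 2.1952.

G0 X0.00 Y0.00 Z7.44
G1 X21.00 Y0.00 E0.8382
G1 X21.00 Y6.50 E1.0976
G1 X0.00 Y6.50 E1.9357
G1 X0.00 Y0.00 E2.1952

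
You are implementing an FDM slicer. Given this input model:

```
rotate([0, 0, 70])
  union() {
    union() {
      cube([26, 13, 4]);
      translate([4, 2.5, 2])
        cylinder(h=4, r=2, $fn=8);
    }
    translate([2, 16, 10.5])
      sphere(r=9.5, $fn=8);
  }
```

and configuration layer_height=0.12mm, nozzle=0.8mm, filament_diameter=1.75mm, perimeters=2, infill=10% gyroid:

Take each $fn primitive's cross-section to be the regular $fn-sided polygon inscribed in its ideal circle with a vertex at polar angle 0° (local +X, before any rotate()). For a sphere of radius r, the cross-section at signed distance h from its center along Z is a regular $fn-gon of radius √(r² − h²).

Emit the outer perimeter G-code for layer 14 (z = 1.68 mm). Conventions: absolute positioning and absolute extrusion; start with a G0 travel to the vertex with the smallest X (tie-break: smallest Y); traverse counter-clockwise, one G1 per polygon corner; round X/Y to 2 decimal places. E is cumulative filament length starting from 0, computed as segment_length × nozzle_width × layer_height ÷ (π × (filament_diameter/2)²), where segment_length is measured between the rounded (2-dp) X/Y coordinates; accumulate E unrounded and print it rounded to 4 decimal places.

G0 X-17.67 Y8.56 Z1.68
G1 X-17.55 Y5.86 E0.1079
G1 X-15.56 Y4.04 E0.2155
G1 X-12.86 Y4.15 E0.3234
G1 X-11.97 Y5.12 E0.3759
G1 X-12.22 Y4.45 E0.4044
G1 X0.00 Y0.00 E0.9235
G1 X8.89 Y24.43 E1.9611
G1 X-3.32 Y28.88 E2.4798
G1 X-11.09 Y7.53 E3.3866
G1 X-11.15 Y8.84 E3.4389
G1 X-13.14 Y10.67 E3.5468
G1 X-15.84 Y10.55 E3.6547
G1 X-17.67 Y8.56 E3.7626

At z = 1.68 mm: the 26×13 cube contributes its full rectangle; the cylinder at (4, 2.5) is not intersected at this z (z outside [2, 6]); Merging all regions: only the 26×13 cube is present, so the union is just that shape — 1 connected region; the r=9.5 sphere at (2, 16) contributes a regular 8-gon of circumradius √(9.5²−8.82²) = 3.530; Taking the union: the regions partially overlap (shared area 0.68 mm²), so overlapping operands fuse into one piece — 1 connected region; (whole slice rotated 70° about Z — lengths, areas and connectivity unchanged). The outline is a single polygon with 13 vertices. Extrusion per mm of travel: 0.8 × 0.12 / (π × 0.875²) = 0.039912. Accumulating E over each segment gives final E = 3.7626.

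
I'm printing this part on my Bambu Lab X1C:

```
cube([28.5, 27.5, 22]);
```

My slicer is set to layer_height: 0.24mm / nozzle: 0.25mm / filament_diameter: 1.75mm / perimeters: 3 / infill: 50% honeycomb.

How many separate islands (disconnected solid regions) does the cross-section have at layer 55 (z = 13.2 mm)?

At z = 13.2 mm: the 28.5×27.5 cube contributes its full rectangle. Overall, the cross-section is a single solid region. Island count = 1.

1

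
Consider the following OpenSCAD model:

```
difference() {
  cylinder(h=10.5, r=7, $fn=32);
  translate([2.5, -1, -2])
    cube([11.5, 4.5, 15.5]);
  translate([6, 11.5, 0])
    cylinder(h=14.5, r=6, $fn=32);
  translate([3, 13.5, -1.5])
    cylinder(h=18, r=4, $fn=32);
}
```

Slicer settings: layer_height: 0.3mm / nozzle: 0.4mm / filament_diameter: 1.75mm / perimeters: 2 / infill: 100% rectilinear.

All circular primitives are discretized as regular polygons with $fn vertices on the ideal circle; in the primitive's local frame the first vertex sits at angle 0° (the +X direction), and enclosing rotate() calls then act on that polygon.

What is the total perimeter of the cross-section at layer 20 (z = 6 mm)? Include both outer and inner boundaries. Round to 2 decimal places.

At z = 6 mm: the r=7 cylinder gives a regular 32-gon of circumradius 7 (constant along its height) (perimeter = 2·32·7.000·sin(180°/32) = 43.91 mm); the 11.5×4.5 cube at (2.5, -1) contributes its full rectangle (perimeter 32.00 mm); the r=6 cylinder at (6, 11.5) gives a regular 32-gon of circumradius 6 (constant along its height) (perimeter = 2·32·6.000·sin(180°/32) = 37.64 mm); the cylinder at (3, 13.5): section is a regular 32-gon, circumradius r=4 (perimeter = 2·32·4.000·sin(180°/32) = 25.09 mm); Subtracting the remaining from the first: starting from the r=7 cylinder, the 11.5×4.5 cube at (2.5, -1) partially overlaps it — only the 19.05 mm² overlap (of its 51.75 mm²) is removed, clipping the outline; the r=6 cylinder at (6, 11.5) misses the remaining region (no effect); the r=4 cylinder at (3, 13.5) misses the remaining region (no effect) — boundary = 51.66 mm. Overall, the cross-section is a single solid region. Total boundary length (outer) = 51.66 mm.

51.66 mm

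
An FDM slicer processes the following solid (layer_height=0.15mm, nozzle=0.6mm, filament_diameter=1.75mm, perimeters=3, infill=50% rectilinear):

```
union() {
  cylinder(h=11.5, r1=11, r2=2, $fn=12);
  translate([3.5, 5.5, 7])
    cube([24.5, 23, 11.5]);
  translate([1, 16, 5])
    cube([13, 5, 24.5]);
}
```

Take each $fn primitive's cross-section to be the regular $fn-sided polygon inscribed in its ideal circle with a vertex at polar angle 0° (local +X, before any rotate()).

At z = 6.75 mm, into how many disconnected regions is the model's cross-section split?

2

At z = 6.75 mm: the cone: at t=0.587 of its height the radius interpolates to r₁+(r₂−r₁)t = 5.717, giving a regular 12-gon of that circumradius; the cube at (3.5, 5.5) is absent (z outside [7, 18.5]); the cube at (1, 16) (footprint 13×5) is included at this height; Merging all regions: the 2 present regions are separate (no shared area or edge), so areas and boundary lengths simply add and each stays a separate island — 2 connected regions. The result has 2 disconnected regions.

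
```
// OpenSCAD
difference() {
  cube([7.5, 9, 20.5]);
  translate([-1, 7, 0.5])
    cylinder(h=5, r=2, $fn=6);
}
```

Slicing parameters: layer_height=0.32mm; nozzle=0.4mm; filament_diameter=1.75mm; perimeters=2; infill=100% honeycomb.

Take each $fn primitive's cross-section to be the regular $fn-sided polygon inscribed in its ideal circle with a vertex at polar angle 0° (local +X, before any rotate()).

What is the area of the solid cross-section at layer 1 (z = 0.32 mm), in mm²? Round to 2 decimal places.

At z = 0.32 mm: the cube is present — its section is the full 7.5×9 rectangle (area 67.50 mm²); the cylinder at (-1, 7) is not intersected at this z (z outside [0.5, 5.5]); Subtracting the remaining from the first: none of the subtracted shapes is present at this height, so the 7.5×9 cube is unchanged — area = 67.50 mm². Overall, the cross-section is a single solid region. Net area = 67.50 mm².

67.50 mm²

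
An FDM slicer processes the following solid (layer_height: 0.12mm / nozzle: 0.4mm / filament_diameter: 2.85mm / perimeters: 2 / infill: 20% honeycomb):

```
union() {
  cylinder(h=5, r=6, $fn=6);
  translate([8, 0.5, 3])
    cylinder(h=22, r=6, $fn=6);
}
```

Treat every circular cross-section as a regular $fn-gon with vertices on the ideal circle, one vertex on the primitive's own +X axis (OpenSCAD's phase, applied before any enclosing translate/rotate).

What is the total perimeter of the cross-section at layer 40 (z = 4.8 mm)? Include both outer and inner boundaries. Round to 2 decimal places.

56.00 mm

At z = 4.8 mm: the cylinder: section is a regular 6-gon, circumradius r=6 (perimeter = 2·6·6.000·sin(180°/6) = 36.00 mm); the r=6 cylinder at (8, 0.5) gives a regular 6-gon of circumradius 6 (constant along its height) (perimeter = 2·6·6.000·sin(180°/6) = 36.00 mm); Taking the union: the regions partially overlap (shared area 13.78 mm²), so the edge portions inside another operand are dropped and the merged outline is re-measured after clipping — boundary = 56.00 mm. Overall, the cross-section is a single solid region. Total boundary length (outer) = 56.00 mm.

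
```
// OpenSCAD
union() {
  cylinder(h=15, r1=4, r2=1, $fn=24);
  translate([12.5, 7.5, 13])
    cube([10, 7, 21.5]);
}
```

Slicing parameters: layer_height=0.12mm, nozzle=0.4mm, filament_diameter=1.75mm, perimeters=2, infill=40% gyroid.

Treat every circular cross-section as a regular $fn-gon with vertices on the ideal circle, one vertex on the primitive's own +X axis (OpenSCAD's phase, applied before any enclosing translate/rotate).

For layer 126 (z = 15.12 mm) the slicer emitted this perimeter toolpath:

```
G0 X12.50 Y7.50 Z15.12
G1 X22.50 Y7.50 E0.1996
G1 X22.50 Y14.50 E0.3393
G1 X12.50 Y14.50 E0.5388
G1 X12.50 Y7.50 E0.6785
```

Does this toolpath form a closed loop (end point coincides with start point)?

yes

Start point (G0): (12.50, 7.50). End point (last G1): the path returns to the start — closed.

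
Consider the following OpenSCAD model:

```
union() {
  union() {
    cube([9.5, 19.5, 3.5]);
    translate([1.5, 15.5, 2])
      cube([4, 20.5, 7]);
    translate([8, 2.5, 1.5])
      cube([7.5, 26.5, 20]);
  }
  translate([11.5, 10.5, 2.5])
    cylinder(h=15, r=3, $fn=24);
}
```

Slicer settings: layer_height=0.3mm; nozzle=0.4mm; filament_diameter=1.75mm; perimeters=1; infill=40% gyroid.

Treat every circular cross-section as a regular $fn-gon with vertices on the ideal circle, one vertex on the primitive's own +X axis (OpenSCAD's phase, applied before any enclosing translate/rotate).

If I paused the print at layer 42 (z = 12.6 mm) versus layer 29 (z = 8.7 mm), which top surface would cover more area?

layer 29 (z = 8.7 mm)

Layer 42 (z = 12.6): the cube is absent (z outside [0, 3.5]); the cube at (1.5, 15.5) does not reach this height (z outside [2, 9]); the cube at (8, 2.5) (footprint 7.5×26.5) is included at this height (area 198.75 mm²); Taking the union: only the 7.5×26.5 cube at (8, 2.5) is present, so the union is just that shape — area = 198.75 mm²; the r=3 cylinder at (11.5, 10.5) gives a regular 24-gon of circumradius 3 (constant along its height) (area = (24/2)·3.000²·sin(360°/24) = 27.95 mm²); Combining (union): the r=3 cylinder at (11.5, 10.5) lies entirely inside the result so far, so the union is just the result so far — area = 198.75 mm². So its area = 198.75 mm². Layer 29 (z = 8.7): the cube is not intersected at this z (z outside [0, 3.5]); the cube at (1.5, 15.5) (footprint 4×20.5) is included at this height (area 82.00 mm²); the cube at (8, 2.5) (footprint 7.5×26.5) is included at this height (area 198.75 mm²); Merging all regions: the 2 present regions are separate (no shared area or edge), so areas and boundary lengths simply add and each stays a separate island — area = 280.75 mm²; the cylinder at (11.5, 10.5): section is a regular 24-gon, circumradius r=3 (area = (24/2)·3.000²·sin(360°/24) = 27.95 mm²); Merging all regions: the r=3 cylinder at (11.5, 10.5) lies entirely inside the result so far, so the union is just the result so far — area = 280.75 mm². So its area = 280.75 mm². Layer 29 is larger (280.75 vs 198.75 mm²).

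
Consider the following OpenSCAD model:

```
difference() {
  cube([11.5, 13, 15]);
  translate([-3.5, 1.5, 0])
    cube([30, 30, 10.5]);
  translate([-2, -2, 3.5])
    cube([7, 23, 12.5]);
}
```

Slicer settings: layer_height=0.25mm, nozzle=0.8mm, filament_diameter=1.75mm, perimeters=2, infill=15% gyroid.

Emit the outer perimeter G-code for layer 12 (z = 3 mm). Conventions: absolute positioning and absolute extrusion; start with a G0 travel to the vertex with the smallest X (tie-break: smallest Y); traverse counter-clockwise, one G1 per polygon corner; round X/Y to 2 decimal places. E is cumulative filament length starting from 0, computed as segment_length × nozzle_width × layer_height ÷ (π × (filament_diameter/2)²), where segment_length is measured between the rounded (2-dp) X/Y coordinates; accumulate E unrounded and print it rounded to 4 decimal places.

G0 X0.00 Y0.00 Z3.00
G1 X11.50 Y0.00 E0.9562
G1 X11.50 Y1.50 E1.0810
G1 X0.00 Y1.50 E2.0372
G1 X0.00 Y0.00 E2.1619

At z = 3 mm: the cube is present — its section is the full 11.5×13 rectangle; the 30×30 cube at (-3.5, 1.5) contributes its full rectangle; the cube at (-2, -2) does not reach this height (z outside [3.5, 16]); Taking the first minus the rest: starting from the 11.5×13 cube, the 30×30 cube at (-3.5, 1.5) partially overlaps it — only the 132.25 mm² overlap (of its 900.00 mm²) is removed, clipping the outline — 1 connected region. The outline is a single polygon with 4 vertices. Extrusion per mm of travel: 0.8 × 0.25 / (π × 0.875²) = 0.083150. Accumulating E over each segment gives final E = 2.1619.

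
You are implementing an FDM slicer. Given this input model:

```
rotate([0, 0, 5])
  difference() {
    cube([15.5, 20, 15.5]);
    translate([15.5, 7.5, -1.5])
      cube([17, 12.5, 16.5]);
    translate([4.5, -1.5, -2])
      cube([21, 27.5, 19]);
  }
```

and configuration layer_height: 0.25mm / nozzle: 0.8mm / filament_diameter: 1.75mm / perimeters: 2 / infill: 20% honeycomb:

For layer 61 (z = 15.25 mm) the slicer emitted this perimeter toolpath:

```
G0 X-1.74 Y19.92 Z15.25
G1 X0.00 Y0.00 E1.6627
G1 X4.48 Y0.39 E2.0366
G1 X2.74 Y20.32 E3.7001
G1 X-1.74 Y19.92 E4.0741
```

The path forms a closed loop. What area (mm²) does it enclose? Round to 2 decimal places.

89.95 mm²

Apply the shoelace formula to the sequence of (X, Y) vertices; enclosed area = 89.95 mm².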